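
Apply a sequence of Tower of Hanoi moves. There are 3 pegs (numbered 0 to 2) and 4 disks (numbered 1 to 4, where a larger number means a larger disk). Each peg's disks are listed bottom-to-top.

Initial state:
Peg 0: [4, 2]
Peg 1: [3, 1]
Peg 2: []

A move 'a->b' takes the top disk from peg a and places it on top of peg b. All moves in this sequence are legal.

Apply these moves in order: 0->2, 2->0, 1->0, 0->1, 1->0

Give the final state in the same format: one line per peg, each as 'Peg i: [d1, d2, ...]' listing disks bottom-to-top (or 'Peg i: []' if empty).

Answer: Peg 0: [4, 2, 1]
Peg 1: [3]
Peg 2: []

Derivation:
After move 1 (0->2):
Peg 0: [4]
Peg 1: [3, 1]
Peg 2: [2]

After move 2 (2->0):
Peg 0: [4, 2]
Peg 1: [3, 1]
Peg 2: []

After move 3 (1->0):
Peg 0: [4, 2, 1]
Peg 1: [3]
Peg 2: []

After move 4 (0->1):
Peg 0: [4, 2]
Peg 1: [3, 1]
Peg 2: []

After move 5 (1->0):
Peg 0: [4, 2, 1]
Peg 1: [3]
Peg 2: []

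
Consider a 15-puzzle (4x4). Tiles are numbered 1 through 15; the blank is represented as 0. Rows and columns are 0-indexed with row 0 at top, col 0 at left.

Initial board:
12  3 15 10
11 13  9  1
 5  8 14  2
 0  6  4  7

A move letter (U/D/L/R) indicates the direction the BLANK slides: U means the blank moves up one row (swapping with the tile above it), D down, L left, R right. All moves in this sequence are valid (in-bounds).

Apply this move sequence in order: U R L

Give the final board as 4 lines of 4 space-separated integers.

Answer: 12  3 15 10
11 13  9  1
 0  8 14  2
 5  6  4  7

Derivation:
After move 1 (U):
12  3 15 10
11 13  9  1
 0  8 14  2
 5  6  4  7

After move 2 (R):
12  3 15 10
11 13  9  1
 8  0 14  2
 5  6  4  7

After move 3 (L):
12  3 15 10
11 13  9  1
 0  8 14  2
 5  6  4  7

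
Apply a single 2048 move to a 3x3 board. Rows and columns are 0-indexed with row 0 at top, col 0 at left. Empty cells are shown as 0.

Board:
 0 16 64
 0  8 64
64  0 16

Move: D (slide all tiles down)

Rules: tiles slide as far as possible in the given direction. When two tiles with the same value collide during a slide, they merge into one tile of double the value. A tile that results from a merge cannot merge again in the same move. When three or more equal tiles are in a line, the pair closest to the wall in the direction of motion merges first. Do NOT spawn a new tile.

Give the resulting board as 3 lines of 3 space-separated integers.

Slide down:
col 0: [0, 0, 64] -> [0, 0, 64]
col 1: [16, 8, 0] -> [0, 16, 8]
col 2: [64, 64, 16] -> [0, 128, 16]

Answer:   0   0   0
  0  16 128
 64   8  16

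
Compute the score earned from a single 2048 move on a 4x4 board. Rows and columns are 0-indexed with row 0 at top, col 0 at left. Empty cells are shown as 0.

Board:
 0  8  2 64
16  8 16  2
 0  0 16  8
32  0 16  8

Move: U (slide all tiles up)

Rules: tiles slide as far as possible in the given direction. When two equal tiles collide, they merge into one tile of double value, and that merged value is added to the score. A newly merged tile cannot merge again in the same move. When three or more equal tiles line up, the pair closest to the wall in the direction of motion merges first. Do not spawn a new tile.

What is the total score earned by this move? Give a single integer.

Answer: 64

Derivation:
Slide up:
col 0: [0, 16, 0, 32] -> [16, 32, 0, 0]  score +0 (running 0)
col 1: [8, 8, 0, 0] -> [16, 0, 0, 0]  score +16 (running 16)
col 2: [2, 16, 16, 16] -> [2, 32, 16, 0]  score +32 (running 48)
col 3: [64, 2, 8, 8] -> [64, 2, 16, 0]  score +16 (running 64)
Board after move:
16 16  2 64
32  0 32  2
 0  0 16 16
 0  0  0  0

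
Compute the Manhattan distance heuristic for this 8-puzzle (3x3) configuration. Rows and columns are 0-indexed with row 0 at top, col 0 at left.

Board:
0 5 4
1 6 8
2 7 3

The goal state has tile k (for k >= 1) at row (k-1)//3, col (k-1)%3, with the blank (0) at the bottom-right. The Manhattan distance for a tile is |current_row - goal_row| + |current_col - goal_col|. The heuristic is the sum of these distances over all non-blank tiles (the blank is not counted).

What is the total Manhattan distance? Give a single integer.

Answer: 14

Derivation:
Tile 5: (0,1)->(1,1) = 1
Tile 4: (0,2)->(1,0) = 3
Tile 1: (1,0)->(0,0) = 1
Tile 6: (1,1)->(1,2) = 1
Tile 8: (1,2)->(2,1) = 2
Tile 2: (2,0)->(0,1) = 3
Tile 7: (2,1)->(2,0) = 1
Tile 3: (2,2)->(0,2) = 2
Sum: 1 + 3 + 1 + 1 + 2 + 3 + 1 + 2 = 14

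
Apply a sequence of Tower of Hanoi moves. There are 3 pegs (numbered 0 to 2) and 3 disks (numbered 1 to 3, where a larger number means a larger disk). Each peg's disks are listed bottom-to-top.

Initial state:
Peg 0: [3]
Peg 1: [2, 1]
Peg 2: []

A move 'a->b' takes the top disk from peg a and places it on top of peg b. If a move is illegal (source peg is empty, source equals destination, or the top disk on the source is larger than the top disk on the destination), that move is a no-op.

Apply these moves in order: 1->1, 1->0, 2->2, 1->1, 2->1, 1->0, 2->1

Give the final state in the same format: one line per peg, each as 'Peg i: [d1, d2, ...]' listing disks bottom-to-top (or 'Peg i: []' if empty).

Answer: Peg 0: [3, 1]
Peg 1: [2]
Peg 2: []

Derivation:
After move 1 (1->1):
Peg 0: [3]
Peg 1: [2, 1]
Peg 2: []

After move 2 (1->0):
Peg 0: [3, 1]
Peg 1: [2]
Peg 2: []

After move 3 (2->2):
Peg 0: [3, 1]
Peg 1: [2]
Peg 2: []

After move 4 (1->1):
Peg 0: [3, 1]
Peg 1: [2]
Peg 2: []

After move 5 (2->1):
Peg 0: [3, 1]
Peg 1: [2]
Peg 2: []

After move 6 (1->0):
Peg 0: [3, 1]
Peg 1: [2]
Peg 2: []

After move 7 (2->1):
Peg 0: [3, 1]
Peg 1: [2]
Peg 2: []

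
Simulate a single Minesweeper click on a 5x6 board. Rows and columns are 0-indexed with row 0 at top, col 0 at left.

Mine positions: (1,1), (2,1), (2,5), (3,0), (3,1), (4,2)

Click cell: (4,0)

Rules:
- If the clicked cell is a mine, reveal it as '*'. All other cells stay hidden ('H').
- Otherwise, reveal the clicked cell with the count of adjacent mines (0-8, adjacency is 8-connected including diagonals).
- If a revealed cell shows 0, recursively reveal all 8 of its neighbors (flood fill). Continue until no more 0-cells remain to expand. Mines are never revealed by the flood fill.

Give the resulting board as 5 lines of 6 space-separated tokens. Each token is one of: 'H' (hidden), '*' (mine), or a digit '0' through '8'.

H H H H H H
H H H H H H
H H H H H H
H H H H H H
2 H H H H H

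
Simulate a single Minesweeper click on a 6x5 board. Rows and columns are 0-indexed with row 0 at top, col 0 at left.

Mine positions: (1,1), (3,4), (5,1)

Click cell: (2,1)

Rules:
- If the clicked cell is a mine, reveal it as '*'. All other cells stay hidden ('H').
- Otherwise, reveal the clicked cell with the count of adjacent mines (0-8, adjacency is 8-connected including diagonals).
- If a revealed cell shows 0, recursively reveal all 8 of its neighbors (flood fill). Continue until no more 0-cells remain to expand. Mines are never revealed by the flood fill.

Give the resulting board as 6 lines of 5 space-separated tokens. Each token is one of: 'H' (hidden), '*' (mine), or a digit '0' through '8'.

H H H H H
H H H H H
H 1 H H H
H H H H H
H H H H H
H H H H H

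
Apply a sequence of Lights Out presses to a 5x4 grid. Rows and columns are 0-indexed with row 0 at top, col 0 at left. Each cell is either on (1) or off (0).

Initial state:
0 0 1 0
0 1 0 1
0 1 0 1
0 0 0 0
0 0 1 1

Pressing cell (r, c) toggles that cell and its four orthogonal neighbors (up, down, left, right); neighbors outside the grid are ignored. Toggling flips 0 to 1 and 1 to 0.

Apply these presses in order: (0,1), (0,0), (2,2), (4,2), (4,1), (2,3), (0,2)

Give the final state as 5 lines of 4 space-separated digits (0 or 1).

Answer: 0 1 1 1
1 0 0 0
0 0 0 1
0 1 0 1
1 0 1 0

Derivation:
After press 1 at (0,1):
1 1 0 0
0 0 0 1
0 1 0 1
0 0 0 0
0 0 1 1

After press 2 at (0,0):
0 0 0 0
1 0 0 1
0 1 0 1
0 0 0 0
0 0 1 1

After press 3 at (2,2):
0 0 0 0
1 0 1 1
0 0 1 0
0 0 1 0
0 0 1 1

After press 4 at (4,2):
0 0 0 0
1 0 1 1
0 0 1 0
0 0 0 0
0 1 0 0

After press 5 at (4,1):
0 0 0 0
1 0 1 1
0 0 1 0
0 1 0 0
1 0 1 0

After press 6 at (2,3):
0 0 0 0
1 0 1 0
0 0 0 1
0 1 0 1
1 0 1 0

After press 7 at (0,2):
0 1 1 1
1 0 0 0
0 0 0 1
0 1 0 1
1 0 1 0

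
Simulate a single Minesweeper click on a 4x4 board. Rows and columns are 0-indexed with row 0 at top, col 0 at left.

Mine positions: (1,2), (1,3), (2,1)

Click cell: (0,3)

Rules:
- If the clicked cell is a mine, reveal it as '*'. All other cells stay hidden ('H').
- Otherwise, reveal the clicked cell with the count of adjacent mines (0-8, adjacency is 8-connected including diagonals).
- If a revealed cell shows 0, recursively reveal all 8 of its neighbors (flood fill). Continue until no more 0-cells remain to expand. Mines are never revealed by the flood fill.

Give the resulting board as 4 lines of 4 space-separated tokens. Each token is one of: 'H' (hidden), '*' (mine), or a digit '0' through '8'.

H H H 2
H H H H
H H H H
H H H H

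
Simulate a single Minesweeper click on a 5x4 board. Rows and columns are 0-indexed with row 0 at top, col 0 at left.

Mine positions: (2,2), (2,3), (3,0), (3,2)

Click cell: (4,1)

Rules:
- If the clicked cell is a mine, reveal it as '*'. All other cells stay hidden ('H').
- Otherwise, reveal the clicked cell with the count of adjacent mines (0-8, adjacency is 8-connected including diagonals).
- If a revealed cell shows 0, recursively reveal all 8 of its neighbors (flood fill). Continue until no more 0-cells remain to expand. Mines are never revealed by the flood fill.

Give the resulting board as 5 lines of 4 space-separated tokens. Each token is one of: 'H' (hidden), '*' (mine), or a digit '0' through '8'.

H H H H
H H H H
H H H H
H H H H
H 2 H H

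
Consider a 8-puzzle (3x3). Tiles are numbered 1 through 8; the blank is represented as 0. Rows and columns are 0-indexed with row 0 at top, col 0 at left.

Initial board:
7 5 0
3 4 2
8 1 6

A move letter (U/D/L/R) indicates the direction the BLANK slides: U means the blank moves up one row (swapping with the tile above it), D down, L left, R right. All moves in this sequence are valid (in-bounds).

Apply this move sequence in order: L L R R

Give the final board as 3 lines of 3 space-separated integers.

After move 1 (L):
7 0 5
3 4 2
8 1 6

After move 2 (L):
0 7 5
3 4 2
8 1 6

After move 3 (R):
7 0 5
3 4 2
8 1 6

After move 4 (R):
7 5 0
3 4 2
8 1 6

Answer: 7 5 0
3 4 2
8 1 6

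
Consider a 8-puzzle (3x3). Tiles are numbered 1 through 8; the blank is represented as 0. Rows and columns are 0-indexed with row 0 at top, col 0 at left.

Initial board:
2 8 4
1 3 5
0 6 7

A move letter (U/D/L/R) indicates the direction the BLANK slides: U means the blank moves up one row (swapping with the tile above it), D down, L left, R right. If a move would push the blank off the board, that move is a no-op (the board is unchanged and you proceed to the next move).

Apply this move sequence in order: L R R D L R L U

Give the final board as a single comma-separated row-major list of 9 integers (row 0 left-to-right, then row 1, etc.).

After move 1 (L):
2 8 4
1 3 5
0 6 7

After move 2 (R):
2 8 4
1 3 5
6 0 7

After move 3 (R):
2 8 4
1 3 5
6 7 0

After move 4 (D):
2 8 4
1 3 5
6 7 0

After move 5 (L):
2 8 4
1 3 5
6 0 7

After move 6 (R):
2 8 4
1 3 5
6 7 0

After move 7 (L):
2 8 4
1 3 5
6 0 7

After move 8 (U):
2 8 4
1 0 5
6 3 7

Answer: 2, 8, 4, 1, 0, 5, 6, 3, 7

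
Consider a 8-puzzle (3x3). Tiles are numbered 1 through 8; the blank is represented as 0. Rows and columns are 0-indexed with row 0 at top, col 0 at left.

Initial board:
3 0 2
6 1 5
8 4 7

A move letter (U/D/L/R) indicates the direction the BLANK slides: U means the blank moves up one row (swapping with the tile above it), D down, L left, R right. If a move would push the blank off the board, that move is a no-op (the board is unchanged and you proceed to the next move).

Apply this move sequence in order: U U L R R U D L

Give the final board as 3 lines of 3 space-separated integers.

Answer: 3 2 5
6 0 1
8 4 7

Derivation:
After move 1 (U):
3 0 2
6 1 5
8 4 7

After move 2 (U):
3 0 2
6 1 5
8 4 7

After move 3 (L):
0 3 2
6 1 5
8 4 7

After move 4 (R):
3 0 2
6 1 5
8 4 7

After move 5 (R):
3 2 0
6 1 5
8 4 7

After move 6 (U):
3 2 0
6 1 5
8 4 7

After move 7 (D):
3 2 5
6 1 0
8 4 7

After move 8 (L):
3 2 5
6 0 1
8 4 7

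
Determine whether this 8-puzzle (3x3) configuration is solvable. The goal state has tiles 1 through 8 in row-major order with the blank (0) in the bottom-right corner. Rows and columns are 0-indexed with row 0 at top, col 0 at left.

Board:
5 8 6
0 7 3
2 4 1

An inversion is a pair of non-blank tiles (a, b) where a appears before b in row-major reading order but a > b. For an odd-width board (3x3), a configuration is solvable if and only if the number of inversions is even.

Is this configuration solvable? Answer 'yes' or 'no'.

Answer: yes

Derivation:
Inversions (pairs i<j in row-major order where tile[i] > tile[j] > 0): 22
22 is even, so the puzzle is solvable.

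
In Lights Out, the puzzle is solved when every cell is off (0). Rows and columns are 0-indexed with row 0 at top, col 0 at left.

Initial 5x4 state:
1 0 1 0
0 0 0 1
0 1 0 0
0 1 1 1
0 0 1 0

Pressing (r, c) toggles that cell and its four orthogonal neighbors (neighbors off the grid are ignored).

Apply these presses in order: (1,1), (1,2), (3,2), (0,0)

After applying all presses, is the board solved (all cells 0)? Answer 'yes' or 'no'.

After press 1 at (1,1):
1 1 1 0
1 1 1 1
0 0 0 0
0 1 1 1
0 0 1 0

After press 2 at (1,2):
1 1 0 0
1 0 0 0
0 0 1 0
0 1 1 1
0 0 1 0

After press 3 at (3,2):
1 1 0 0
1 0 0 0
0 0 0 0
0 0 0 0
0 0 0 0

After press 4 at (0,0):
0 0 0 0
0 0 0 0
0 0 0 0
0 0 0 0
0 0 0 0

Lights still on: 0

Answer: yes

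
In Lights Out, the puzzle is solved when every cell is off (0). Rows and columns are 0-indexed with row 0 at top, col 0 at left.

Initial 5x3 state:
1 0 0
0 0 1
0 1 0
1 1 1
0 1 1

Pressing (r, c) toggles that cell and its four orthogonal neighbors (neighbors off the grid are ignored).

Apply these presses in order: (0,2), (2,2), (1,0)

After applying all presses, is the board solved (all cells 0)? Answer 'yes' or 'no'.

Answer: no

Derivation:
After press 1 at (0,2):
1 1 1
0 0 0
0 1 0
1 1 1
0 1 1

After press 2 at (2,2):
1 1 1
0 0 1
0 0 1
1 1 0
0 1 1

After press 3 at (1,0):
0 1 1
1 1 1
1 0 1
1 1 0
0 1 1

Lights still on: 11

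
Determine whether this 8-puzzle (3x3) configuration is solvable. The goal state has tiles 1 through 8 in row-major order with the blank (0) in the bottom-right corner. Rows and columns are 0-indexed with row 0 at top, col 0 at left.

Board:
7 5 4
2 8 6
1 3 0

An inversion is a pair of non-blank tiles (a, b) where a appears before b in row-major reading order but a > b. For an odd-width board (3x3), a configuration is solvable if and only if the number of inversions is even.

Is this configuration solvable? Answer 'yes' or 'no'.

Inversions (pairs i<j in row-major order where tile[i] > tile[j] > 0): 19
19 is odd, so the puzzle is not solvable.

Answer: no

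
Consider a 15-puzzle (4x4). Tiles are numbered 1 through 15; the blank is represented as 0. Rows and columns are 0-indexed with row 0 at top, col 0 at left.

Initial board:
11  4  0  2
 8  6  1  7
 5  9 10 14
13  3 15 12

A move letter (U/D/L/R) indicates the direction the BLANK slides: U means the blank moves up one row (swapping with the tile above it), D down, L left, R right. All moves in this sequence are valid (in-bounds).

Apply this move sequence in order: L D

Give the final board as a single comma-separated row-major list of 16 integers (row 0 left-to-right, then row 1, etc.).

Answer: 11, 6, 4, 2, 8, 0, 1, 7, 5, 9, 10, 14, 13, 3, 15, 12

Derivation:
After move 1 (L):
11  0  4  2
 8  6  1  7
 5  9 10 14
13  3 15 12

After move 2 (D):
11  6  4  2
 8  0  1  7
 5  9 10 14
13  3 15 12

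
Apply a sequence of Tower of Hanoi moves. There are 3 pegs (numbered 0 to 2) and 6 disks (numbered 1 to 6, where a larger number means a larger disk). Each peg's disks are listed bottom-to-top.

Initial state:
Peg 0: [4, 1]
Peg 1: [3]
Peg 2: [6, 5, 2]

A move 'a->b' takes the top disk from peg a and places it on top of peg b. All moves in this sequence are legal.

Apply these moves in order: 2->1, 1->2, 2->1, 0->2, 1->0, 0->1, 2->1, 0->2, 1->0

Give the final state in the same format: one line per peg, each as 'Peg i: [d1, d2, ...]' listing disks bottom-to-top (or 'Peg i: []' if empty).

After move 1 (2->1):
Peg 0: [4, 1]
Peg 1: [3, 2]
Peg 2: [6, 5]

After move 2 (1->2):
Peg 0: [4, 1]
Peg 1: [3]
Peg 2: [6, 5, 2]

After move 3 (2->1):
Peg 0: [4, 1]
Peg 1: [3, 2]
Peg 2: [6, 5]

After move 4 (0->2):
Peg 0: [4]
Peg 1: [3, 2]
Peg 2: [6, 5, 1]

After move 5 (1->0):
Peg 0: [4, 2]
Peg 1: [3]
Peg 2: [6, 5, 1]

After move 6 (0->1):
Peg 0: [4]
Peg 1: [3, 2]
Peg 2: [6, 5, 1]

After move 7 (2->1):
Peg 0: [4]
Peg 1: [3, 2, 1]
Peg 2: [6, 5]

After move 8 (0->2):
Peg 0: []
Peg 1: [3, 2, 1]
Peg 2: [6, 5, 4]

After move 9 (1->0):
Peg 0: [1]
Peg 1: [3, 2]
Peg 2: [6, 5, 4]

Answer: Peg 0: [1]
Peg 1: [3, 2]
Peg 2: [6, 5, 4]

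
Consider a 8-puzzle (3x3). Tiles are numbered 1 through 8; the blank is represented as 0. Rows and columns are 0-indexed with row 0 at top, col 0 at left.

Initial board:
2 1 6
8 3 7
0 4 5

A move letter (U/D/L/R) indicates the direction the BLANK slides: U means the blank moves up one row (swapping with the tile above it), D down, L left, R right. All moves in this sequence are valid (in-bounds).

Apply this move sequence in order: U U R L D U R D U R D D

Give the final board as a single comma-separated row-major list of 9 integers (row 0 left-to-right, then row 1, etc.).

Answer: 1, 6, 7, 2, 3, 5, 8, 4, 0

Derivation:
After move 1 (U):
2 1 6
0 3 7
8 4 5

After move 2 (U):
0 1 6
2 3 7
8 4 5

After move 3 (R):
1 0 6
2 3 7
8 4 5

After move 4 (L):
0 1 6
2 3 7
8 4 5

After move 5 (D):
2 1 6
0 3 7
8 4 5

After move 6 (U):
0 1 6
2 3 7
8 4 5

After move 7 (R):
1 0 6
2 3 7
8 4 5

After move 8 (D):
1 3 6
2 0 7
8 4 5

After move 9 (U):
1 0 6
2 3 7
8 4 5

After move 10 (R):
1 6 0
2 3 7
8 4 5

After move 11 (D):
1 6 7
2 3 0
8 4 5

After move 12 (D):
1 6 7
2 3 5
8 4 0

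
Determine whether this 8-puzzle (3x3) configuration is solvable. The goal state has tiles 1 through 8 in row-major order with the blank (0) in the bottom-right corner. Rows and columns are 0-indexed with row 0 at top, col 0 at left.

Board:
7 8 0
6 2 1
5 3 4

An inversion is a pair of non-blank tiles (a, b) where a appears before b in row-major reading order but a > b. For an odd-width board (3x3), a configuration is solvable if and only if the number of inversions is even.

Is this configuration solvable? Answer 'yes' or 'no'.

Inversions (pairs i<j in row-major order where tile[i] > tile[j] > 0): 20
20 is even, so the puzzle is solvable.

Answer: yes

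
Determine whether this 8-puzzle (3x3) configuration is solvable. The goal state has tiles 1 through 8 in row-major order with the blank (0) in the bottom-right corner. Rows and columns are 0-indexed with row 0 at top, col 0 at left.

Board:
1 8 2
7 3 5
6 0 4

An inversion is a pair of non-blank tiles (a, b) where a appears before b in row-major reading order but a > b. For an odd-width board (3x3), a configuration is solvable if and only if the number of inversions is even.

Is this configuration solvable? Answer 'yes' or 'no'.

Inversions (pairs i<j in row-major order where tile[i] > tile[j] > 0): 12
12 is even, so the puzzle is solvable.

Answer: yes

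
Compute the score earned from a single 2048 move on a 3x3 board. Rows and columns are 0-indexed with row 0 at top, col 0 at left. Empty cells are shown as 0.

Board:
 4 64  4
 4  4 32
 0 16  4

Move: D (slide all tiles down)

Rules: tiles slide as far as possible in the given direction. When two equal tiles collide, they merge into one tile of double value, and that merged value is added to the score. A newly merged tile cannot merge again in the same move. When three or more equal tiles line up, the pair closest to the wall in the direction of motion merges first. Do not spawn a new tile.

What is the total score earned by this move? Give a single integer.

Slide down:
col 0: [4, 4, 0] -> [0, 0, 8]  score +8 (running 8)
col 1: [64, 4, 16] -> [64, 4, 16]  score +0 (running 8)
col 2: [4, 32, 4] -> [4, 32, 4]  score +0 (running 8)
Board after move:
 0 64  4
 0  4 32
 8 16  4

Answer: 8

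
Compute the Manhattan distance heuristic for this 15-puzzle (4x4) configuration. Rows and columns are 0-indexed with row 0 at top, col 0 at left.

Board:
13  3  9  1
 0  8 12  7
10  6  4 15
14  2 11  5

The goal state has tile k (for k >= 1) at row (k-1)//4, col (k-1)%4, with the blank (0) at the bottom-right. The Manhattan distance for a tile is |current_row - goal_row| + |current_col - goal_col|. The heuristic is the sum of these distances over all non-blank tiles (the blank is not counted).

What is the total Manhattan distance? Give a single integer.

Answer: 33

Derivation:
Tile 13: (0,0)->(3,0) = 3
Tile 3: (0,1)->(0,2) = 1
Tile 9: (0,2)->(2,0) = 4
Tile 1: (0,3)->(0,0) = 3
Tile 8: (1,1)->(1,3) = 2
Tile 12: (1,2)->(2,3) = 2
Tile 7: (1,3)->(1,2) = 1
Tile 10: (2,0)->(2,1) = 1
Tile 6: (2,1)->(1,1) = 1
Tile 4: (2,2)->(0,3) = 3
Tile 15: (2,3)->(3,2) = 2
Tile 14: (3,0)->(3,1) = 1
Tile 2: (3,1)->(0,1) = 3
Tile 11: (3,2)->(2,2) = 1
Tile 5: (3,3)->(1,0) = 5
Sum: 3 + 1 + 4 + 3 + 2 + 2 + 1 + 1 + 1 + 3 + 2 + 1 + 3 + 1 + 5 = 33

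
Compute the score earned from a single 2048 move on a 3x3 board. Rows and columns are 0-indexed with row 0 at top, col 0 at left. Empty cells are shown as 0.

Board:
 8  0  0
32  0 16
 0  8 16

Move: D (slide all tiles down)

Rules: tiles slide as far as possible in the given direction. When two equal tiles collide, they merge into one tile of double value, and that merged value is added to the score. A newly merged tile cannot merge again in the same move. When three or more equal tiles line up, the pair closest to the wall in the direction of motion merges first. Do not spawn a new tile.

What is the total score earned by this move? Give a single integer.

Slide down:
col 0: [8, 32, 0] -> [0, 8, 32]  score +0 (running 0)
col 1: [0, 0, 8] -> [0, 0, 8]  score +0 (running 0)
col 2: [0, 16, 16] -> [0, 0, 32]  score +32 (running 32)
Board after move:
 0  0  0
 8  0  0
32  8 32

Answer: 32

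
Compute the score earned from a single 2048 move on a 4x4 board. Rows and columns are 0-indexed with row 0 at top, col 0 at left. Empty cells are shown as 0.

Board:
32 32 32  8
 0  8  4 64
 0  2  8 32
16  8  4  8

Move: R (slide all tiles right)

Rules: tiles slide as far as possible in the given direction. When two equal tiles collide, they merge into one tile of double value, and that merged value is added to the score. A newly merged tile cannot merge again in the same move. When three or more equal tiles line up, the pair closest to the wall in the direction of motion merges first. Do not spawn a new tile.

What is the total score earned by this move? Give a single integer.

Answer: 64

Derivation:
Slide right:
row 0: [32, 32, 32, 8] -> [0, 32, 64, 8]  score +64 (running 64)
row 1: [0, 8, 4, 64] -> [0, 8, 4, 64]  score +0 (running 64)
row 2: [0, 2, 8, 32] -> [0, 2, 8, 32]  score +0 (running 64)
row 3: [16, 8, 4, 8] -> [16, 8, 4, 8]  score +0 (running 64)
Board after move:
 0 32 64  8
 0  8  4 64
 0  2  8 32
16  8  4  8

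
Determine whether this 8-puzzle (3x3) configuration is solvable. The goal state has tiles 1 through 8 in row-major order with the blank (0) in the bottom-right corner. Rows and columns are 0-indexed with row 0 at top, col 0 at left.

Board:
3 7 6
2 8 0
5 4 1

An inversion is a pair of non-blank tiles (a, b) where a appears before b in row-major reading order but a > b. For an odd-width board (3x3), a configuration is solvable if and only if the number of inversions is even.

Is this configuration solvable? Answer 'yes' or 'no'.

Inversions (pairs i<j in row-major order where tile[i] > tile[j] > 0): 18
18 is even, so the puzzle is solvable.

Answer: yes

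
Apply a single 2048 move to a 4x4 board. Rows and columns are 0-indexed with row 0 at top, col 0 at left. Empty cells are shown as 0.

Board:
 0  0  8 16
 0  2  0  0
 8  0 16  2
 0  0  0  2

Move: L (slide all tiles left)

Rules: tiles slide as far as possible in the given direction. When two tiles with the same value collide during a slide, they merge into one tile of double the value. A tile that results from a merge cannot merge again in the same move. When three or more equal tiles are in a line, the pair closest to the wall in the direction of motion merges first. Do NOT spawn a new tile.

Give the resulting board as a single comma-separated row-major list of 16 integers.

Answer: 8, 16, 0, 0, 2, 0, 0, 0, 8, 16, 2, 0, 2, 0, 0, 0

Derivation:
Slide left:
row 0: [0, 0, 8, 16] -> [8, 16, 0, 0]
row 1: [0, 2, 0, 0] -> [2, 0, 0, 0]
row 2: [8, 0, 16, 2] -> [8, 16, 2, 0]
row 3: [0, 0, 0, 2] -> [2, 0, 0, 0]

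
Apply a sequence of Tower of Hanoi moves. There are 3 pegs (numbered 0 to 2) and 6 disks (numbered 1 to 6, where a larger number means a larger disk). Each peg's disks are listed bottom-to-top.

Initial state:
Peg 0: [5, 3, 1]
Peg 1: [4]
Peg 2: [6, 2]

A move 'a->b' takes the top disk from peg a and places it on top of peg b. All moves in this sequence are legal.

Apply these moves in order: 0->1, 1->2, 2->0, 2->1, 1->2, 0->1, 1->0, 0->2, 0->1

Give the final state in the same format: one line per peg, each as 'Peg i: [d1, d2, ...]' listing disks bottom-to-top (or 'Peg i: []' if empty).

After move 1 (0->1):
Peg 0: [5, 3]
Peg 1: [4, 1]
Peg 2: [6, 2]

After move 2 (1->2):
Peg 0: [5, 3]
Peg 1: [4]
Peg 2: [6, 2, 1]

After move 3 (2->0):
Peg 0: [5, 3, 1]
Peg 1: [4]
Peg 2: [6, 2]

After move 4 (2->1):
Peg 0: [5, 3, 1]
Peg 1: [4, 2]
Peg 2: [6]

After move 5 (1->2):
Peg 0: [5, 3, 1]
Peg 1: [4]
Peg 2: [6, 2]

After move 6 (0->1):
Peg 0: [5, 3]
Peg 1: [4, 1]
Peg 2: [6, 2]

After move 7 (1->0):
Peg 0: [5, 3, 1]
Peg 1: [4]
Peg 2: [6, 2]

After move 8 (0->2):
Peg 0: [5, 3]
Peg 1: [4]
Peg 2: [6, 2, 1]

After move 9 (0->1):
Peg 0: [5]
Peg 1: [4, 3]
Peg 2: [6, 2, 1]

Answer: Peg 0: [5]
Peg 1: [4, 3]
Peg 2: [6, 2, 1]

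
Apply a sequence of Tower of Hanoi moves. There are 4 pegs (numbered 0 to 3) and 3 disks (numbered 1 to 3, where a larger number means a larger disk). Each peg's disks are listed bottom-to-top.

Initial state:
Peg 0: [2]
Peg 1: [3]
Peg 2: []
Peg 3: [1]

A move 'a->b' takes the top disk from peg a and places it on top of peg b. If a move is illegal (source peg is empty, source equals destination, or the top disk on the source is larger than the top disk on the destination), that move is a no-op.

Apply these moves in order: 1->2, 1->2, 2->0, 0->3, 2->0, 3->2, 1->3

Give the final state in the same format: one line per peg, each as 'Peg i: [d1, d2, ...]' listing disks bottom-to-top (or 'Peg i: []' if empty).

After move 1 (1->2):
Peg 0: [2]
Peg 1: []
Peg 2: [3]
Peg 3: [1]

After move 2 (1->2):
Peg 0: [2]
Peg 1: []
Peg 2: [3]
Peg 3: [1]

After move 3 (2->0):
Peg 0: [2]
Peg 1: []
Peg 2: [3]
Peg 3: [1]

After move 4 (0->3):
Peg 0: [2]
Peg 1: []
Peg 2: [3]
Peg 3: [1]

After move 5 (2->0):
Peg 0: [2]
Peg 1: []
Peg 2: [3]
Peg 3: [1]

After move 6 (3->2):
Peg 0: [2]
Peg 1: []
Peg 2: [3, 1]
Peg 3: []

After move 7 (1->3):
Peg 0: [2]
Peg 1: []
Peg 2: [3, 1]
Peg 3: []

Answer: Peg 0: [2]
Peg 1: []
Peg 2: [3, 1]
Peg 3: []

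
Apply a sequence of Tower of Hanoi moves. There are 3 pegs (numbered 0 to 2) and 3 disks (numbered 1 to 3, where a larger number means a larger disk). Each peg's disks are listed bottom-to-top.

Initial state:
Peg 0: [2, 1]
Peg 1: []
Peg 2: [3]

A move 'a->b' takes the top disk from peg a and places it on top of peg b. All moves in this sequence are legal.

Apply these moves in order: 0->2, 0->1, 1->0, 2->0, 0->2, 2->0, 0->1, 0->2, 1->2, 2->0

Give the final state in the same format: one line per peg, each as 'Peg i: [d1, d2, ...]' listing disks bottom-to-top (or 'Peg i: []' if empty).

After move 1 (0->2):
Peg 0: [2]
Peg 1: []
Peg 2: [3, 1]

After move 2 (0->1):
Peg 0: []
Peg 1: [2]
Peg 2: [3, 1]

After move 3 (1->0):
Peg 0: [2]
Peg 1: []
Peg 2: [3, 1]

After move 4 (2->0):
Peg 0: [2, 1]
Peg 1: []
Peg 2: [3]

After move 5 (0->2):
Peg 0: [2]
Peg 1: []
Peg 2: [3, 1]

After move 6 (2->0):
Peg 0: [2, 1]
Peg 1: []
Peg 2: [3]

After move 7 (0->1):
Peg 0: [2]
Peg 1: [1]
Peg 2: [3]

After move 8 (0->2):
Peg 0: []
Peg 1: [1]
Peg 2: [3, 2]

After move 9 (1->2):
Peg 0: []
Peg 1: []
Peg 2: [3, 2, 1]

After move 10 (2->0):
Peg 0: [1]
Peg 1: []
Peg 2: [3, 2]

Answer: Peg 0: [1]
Peg 1: []
Peg 2: [3, 2]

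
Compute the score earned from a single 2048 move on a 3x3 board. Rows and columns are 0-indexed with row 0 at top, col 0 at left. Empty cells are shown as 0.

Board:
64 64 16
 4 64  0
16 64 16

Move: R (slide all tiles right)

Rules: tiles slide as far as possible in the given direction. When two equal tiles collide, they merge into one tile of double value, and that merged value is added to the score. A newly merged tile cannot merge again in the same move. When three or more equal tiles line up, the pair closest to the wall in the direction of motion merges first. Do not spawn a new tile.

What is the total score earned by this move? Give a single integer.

Answer: 128

Derivation:
Slide right:
row 0: [64, 64, 16] -> [0, 128, 16]  score +128 (running 128)
row 1: [4, 64, 0] -> [0, 4, 64]  score +0 (running 128)
row 2: [16, 64, 16] -> [16, 64, 16]  score +0 (running 128)
Board after move:
  0 128  16
  0   4  64
 16  64  16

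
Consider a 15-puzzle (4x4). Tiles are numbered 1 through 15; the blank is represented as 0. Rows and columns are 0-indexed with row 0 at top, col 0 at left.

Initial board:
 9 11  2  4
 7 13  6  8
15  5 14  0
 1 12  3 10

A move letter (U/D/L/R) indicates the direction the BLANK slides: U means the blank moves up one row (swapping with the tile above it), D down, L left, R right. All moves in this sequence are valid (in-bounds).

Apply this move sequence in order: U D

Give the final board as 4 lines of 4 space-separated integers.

Answer:  9 11  2  4
 7 13  6  8
15  5 14  0
 1 12  3 10

Derivation:
After move 1 (U):
 9 11  2  4
 7 13  6  0
15  5 14  8
 1 12  3 10

After move 2 (D):
 9 11  2  4
 7 13  6  8
15  5 14  0
 1 12  3 10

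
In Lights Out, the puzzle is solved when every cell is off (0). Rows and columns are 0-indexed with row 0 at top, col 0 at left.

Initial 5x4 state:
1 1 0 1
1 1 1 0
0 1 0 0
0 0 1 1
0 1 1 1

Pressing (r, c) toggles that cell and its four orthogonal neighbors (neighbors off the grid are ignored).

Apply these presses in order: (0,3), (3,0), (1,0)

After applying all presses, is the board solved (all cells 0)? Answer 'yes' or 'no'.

Answer: no

Derivation:
After press 1 at (0,3):
1 1 1 0
1 1 1 1
0 1 0 0
0 0 1 1
0 1 1 1

After press 2 at (3,0):
1 1 1 0
1 1 1 1
1 1 0 0
1 1 1 1
1 1 1 1

After press 3 at (1,0):
0 1 1 0
0 0 1 1
0 1 0 0
1 1 1 1
1 1 1 1

Lights still on: 13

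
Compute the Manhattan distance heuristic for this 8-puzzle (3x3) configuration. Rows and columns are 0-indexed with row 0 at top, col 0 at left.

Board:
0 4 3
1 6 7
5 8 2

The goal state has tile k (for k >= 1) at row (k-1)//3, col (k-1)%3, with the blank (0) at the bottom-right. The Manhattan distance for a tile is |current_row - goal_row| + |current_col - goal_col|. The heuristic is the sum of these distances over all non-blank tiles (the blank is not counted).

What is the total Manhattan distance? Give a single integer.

Answer: 12

Derivation:
Tile 4: at (0,1), goal (1,0), distance |0-1|+|1-0| = 2
Tile 3: at (0,2), goal (0,2), distance |0-0|+|2-2| = 0
Tile 1: at (1,0), goal (0,0), distance |1-0|+|0-0| = 1
Tile 6: at (1,1), goal (1,2), distance |1-1|+|1-2| = 1
Tile 7: at (1,2), goal (2,0), distance |1-2|+|2-0| = 3
Tile 5: at (2,0), goal (1,1), distance |2-1|+|0-1| = 2
Tile 8: at (2,1), goal (2,1), distance |2-2|+|1-1| = 0
Tile 2: at (2,2), goal (0,1), distance |2-0|+|2-1| = 3
Sum: 2 + 0 + 1 + 1 + 3 + 2 + 0 + 3 = 12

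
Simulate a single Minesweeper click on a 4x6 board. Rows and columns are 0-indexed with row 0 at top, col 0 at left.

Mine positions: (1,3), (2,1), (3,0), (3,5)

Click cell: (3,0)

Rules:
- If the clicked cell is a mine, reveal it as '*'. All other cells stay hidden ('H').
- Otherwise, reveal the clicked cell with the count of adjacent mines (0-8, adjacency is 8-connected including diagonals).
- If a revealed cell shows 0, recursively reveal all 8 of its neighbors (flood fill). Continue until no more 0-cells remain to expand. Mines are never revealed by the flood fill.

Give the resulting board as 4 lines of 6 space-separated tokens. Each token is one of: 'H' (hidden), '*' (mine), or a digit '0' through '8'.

H H H H H H
H H H H H H
H H H H H H
* H H H H H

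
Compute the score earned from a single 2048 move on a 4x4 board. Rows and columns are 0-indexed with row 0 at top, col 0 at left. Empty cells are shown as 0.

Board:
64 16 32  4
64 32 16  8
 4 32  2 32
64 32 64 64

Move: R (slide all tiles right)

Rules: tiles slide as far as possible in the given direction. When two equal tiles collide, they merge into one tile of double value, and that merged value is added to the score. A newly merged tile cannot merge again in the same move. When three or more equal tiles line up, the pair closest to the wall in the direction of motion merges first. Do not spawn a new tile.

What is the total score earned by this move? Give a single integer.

Slide right:
row 0: [64, 16, 32, 4] -> [64, 16, 32, 4]  score +0 (running 0)
row 1: [64, 32, 16, 8] -> [64, 32, 16, 8]  score +0 (running 0)
row 2: [4, 32, 2, 32] -> [4, 32, 2, 32]  score +0 (running 0)
row 3: [64, 32, 64, 64] -> [0, 64, 32, 128]  score +128 (running 128)
Board after move:
 64  16  32   4
 64  32  16   8
  4  32   2  32
  0  64  32 128

Answer: 128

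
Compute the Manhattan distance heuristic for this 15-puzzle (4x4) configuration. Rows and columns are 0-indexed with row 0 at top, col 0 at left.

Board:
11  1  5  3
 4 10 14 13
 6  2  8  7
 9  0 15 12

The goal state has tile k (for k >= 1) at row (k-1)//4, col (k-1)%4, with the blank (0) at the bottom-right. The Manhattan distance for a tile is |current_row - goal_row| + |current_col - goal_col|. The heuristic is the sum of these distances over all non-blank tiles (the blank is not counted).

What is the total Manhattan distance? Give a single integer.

Tile 11: (0,0)->(2,2) = 4
Tile 1: (0,1)->(0,0) = 1
Tile 5: (0,2)->(1,0) = 3
Tile 3: (0,3)->(0,2) = 1
Tile 4: (1,0)->(0,3) = 4
Tile 10: (1,1)->(2,1) = 1
Tile 14: (1,2)->(3,1) = 3
Tile 13: (1,3)->(3,0) = 5
Tile 6: (2,0)->(1,1) = 2
Tile 2: (2,1)->(0,1) = 2
Tile 8: (2,2)->(1,3) = 2
Tile 7: (2,3)->(1,2) = 2
Tile 9: (3,0)->(2,0) = 1
Tile 15: (3,2)->(3,2) = 0
Tile 12: (3,3)->(2,3) = 1
Sum: 4 + 1 + 3 + 1 + 4 + 1 + 3 + 5 + 2 + 2 + 2 + 2 + 1 + 0 + 1 = 32

Answer: 32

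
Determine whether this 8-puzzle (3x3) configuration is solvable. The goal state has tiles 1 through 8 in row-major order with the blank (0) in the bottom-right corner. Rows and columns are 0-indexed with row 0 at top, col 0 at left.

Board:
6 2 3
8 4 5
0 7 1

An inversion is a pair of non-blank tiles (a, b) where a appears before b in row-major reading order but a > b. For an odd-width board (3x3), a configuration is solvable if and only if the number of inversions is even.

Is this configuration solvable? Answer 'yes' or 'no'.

Answer: yes

Derivation:
Inversions (pairs i<j in row-major order where tile[i] > tile[j] > 0): 14
14 is even, so the puzzle is solvable.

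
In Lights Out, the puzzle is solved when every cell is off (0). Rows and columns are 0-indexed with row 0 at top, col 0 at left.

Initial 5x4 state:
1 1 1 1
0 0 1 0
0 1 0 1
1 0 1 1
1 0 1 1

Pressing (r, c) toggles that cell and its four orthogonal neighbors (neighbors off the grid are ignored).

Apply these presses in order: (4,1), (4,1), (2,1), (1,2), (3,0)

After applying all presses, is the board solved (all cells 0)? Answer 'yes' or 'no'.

After press 1 at (4,1):
1 1 1 1
0 0 1 0
0 1 0 1
1 1 1 1
0 1 0 1

After press 2 at (4,1):
1 1 1 1
0 0 1 0
0 1 0 1
1 0 1 1
1 0 1 1

After press 3 at (2,1):
1 1 1 1
0 1 1 0
1 0 1 1
1 1 1 1
1 0 1 1

After press 4 at (1,2):
1 1 0 1
0 0 0 1
1 0 0 1
1 1 1 1
1 0 1 1

After press 5 at (3,0):
1 1 0 1
0 0 0 1
0 0 0 1
0 0 1 1
0 0 1 1

Lights still on: 9

Answer: no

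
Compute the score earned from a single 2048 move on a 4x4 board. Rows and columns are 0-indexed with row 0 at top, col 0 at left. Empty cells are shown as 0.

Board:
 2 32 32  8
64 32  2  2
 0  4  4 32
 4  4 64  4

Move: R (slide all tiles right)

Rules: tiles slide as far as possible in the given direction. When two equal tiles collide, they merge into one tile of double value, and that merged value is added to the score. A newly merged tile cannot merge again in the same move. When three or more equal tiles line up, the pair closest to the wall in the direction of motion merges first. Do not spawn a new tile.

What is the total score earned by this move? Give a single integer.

Slide right:
row 0: [2, 32, 32, 8] -> [0, 2, 64, 8]  score +64 (running 64)
row 1: [64, 32, 2, 2] -> [0, 64, 32, 4]  score +4 (running 68)
row 2: [0, 4, 4, 32] -> [0, 0, 8, 32]  score +8 (running 76)
row 3: [4, 4, 64, 4] -> [0, 8, 64, 4]  score +8 (running 84)
Board after move:
 0  2 64  8
 0 64 32  4
 0  0  8 32
 0  8 64  4

Answer: 84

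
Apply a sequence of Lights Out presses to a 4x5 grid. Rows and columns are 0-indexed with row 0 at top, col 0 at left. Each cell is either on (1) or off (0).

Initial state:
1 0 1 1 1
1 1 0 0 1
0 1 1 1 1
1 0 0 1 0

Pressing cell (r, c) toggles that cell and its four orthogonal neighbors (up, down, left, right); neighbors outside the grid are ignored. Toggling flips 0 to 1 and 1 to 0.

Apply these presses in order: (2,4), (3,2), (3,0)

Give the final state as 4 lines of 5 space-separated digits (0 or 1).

After press 1 at (2,4):
1 0 1 1 1
1 1 0 0 0
0 1 1 0 0
1 0 0 1 1

After press 2 at (3,2):
1 0 1 1 1
1 1 0 0 0
0 1 0 0 0
1 1 1 0 1

After press 3 at (3,0):
1 0 1 1 1
1 1 0 0 0
1 1 0 0 0
0 0 1 0 1

Answer: 1 0 1 1 1
1 1 0 0 0
1 1 0 0 0
0 0 1 0 1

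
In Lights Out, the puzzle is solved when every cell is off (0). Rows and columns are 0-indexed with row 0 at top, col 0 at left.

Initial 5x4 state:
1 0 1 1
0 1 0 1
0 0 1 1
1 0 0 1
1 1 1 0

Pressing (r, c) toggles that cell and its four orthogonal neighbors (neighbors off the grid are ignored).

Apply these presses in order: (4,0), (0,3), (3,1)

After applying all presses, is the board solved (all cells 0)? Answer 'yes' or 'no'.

After press 1 at (4,0):
1 0 1 1
0 1 0 1
0 0 1 1
0 0 0 1
0 0 1 0

After press 2 at (0,3):
1 0 0 0
0 1 0 0
0 0 1 1
0 0 0 1
0 0 1 0

After press 3 at (3,1):
1 0 0 0
0 1 0 0
0 1 1 1
1 1 1 1
0 1 1 0

Lights still on: 11

Answer: no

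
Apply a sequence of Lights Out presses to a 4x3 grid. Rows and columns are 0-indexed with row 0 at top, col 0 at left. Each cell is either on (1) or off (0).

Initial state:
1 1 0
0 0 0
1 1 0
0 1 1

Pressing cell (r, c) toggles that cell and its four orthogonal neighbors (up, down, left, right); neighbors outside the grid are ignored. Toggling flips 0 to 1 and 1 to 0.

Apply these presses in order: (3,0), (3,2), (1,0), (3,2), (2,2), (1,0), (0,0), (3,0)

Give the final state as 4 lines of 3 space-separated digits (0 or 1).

After press 1 at (3,0):
1 1 0
0 0 0
0 1 0
1 0 1

After press 2 at (3,2):
1 1 0
0 0 0
0 1 1
1 1 0

After press 3 at (1,0):
0 1 0
1 1 0
1 1 1
1 1 0

After press 4 at (3,2):
0 1 0
1 1 0
1 1 0
1 0 1

After press 5 at (2,2):
0 1 0
1 1 1
1 0 1
1 0 0

After press 6 at (1,0):
1 1 0
0 0 1
0 0 1
1 0 0

After press 7 at (0,0):
0 0 0
1 0 1
0 0 1
1 0 0

After press 8 at (3,0):
0 0 0
1 0 1
1 0 1
0 1 0

Answer: 0 0 0
1 0 1
1 0 1
0 1 0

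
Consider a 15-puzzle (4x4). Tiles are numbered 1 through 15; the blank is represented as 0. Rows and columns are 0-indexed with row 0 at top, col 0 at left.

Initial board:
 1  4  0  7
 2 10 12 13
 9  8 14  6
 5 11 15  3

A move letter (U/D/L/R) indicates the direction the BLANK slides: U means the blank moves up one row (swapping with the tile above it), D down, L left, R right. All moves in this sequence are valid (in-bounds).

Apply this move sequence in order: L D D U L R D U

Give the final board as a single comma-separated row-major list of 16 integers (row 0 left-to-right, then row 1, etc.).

After move 1 (L):
 1  0  4  7
 2 10 12 13
 9  8 14  6
 5 11 15  3

After move 2 (D):
 1 10  4  7
 2  0 12 13
 9  8 14  6
 5 11 15  3

After move 3 (D):
 1 10  4  7
 2  8 12 13
 9  0 14  6
 5 11 15  3

After move 4 (U):
 1 10  4  7
 2  0 12 13
 9  8 14  6
 5 11 15  3

After move 5 (L):
 1 10  4  7
 0  2 12 13
 9  8 14  6
 5 11 15  3

After move 6 (R):
 1 10  4  7
 2  0 12 13
 9  8 14  6
 5 11 15  3

After move 7 (D):
 1 10  4  7
 2  8 12 13
 9  0 14  6
 5 11 15  3

After move 8 (U):
 1 10  4  7
 2  0 12 13
 9  8 14  6
 5 11 15  3

Answer: 1, 10, 4, 7, 2, 0, 12, 13, 9, 8, 14, 6, 5, 11, 15, 3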